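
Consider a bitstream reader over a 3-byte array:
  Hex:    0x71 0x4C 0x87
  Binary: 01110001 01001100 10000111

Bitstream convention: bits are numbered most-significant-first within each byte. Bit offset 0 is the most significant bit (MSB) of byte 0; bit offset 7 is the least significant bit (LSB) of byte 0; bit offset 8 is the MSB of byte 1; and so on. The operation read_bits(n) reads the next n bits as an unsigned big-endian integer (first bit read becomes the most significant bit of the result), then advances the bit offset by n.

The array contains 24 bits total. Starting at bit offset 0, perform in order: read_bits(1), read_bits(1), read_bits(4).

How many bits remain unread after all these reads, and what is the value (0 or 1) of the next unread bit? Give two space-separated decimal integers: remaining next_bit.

Read 1: bits[0:1] width=1 -> value=0 (bin 0); offset now 1 = byte 0 bit 1; 23 bits remain
Read 2: bits[1:2] width=1 -> value=1 (bin 1); offset now 2 = byte 0 bit 2; 22 bits remain
Read 3: bits[2:6] width=4 -> value=12 (bin 1100); offset now 6 = byte 0 bit 6; 18 bits remain

Answer: 18 0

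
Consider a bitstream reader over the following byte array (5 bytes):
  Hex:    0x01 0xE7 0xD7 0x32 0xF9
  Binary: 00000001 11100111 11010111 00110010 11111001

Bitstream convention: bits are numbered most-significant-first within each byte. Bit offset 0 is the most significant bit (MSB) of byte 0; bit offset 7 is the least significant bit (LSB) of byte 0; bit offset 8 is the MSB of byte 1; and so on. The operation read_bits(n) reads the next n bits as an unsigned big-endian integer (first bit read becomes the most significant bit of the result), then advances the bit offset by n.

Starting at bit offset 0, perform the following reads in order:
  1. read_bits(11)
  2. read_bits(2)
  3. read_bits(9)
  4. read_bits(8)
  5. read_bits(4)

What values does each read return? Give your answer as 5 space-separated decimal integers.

Answer: 15 0 501 204 11

Derivation:
Read 1: bits[0:11] width=11 -> value=15 (bin 00000001111); offset now 11 = byte 1 bit 3; 29 bits remain
Read 2: bits[11:13] width=2 -> value=0 (bin 00); offset now 13 = byte 1 bit 5; 27 bits remain
Read 3: bits[13:22] width=9 -> value=501 (bin 111110101); offset now 22 = byte 2 bit 6; 18 bits remain
Read 4: bits[22:30] width=8 -> value=204 (bin 11001100); offset now 30 = byte 3 bit 6; 10 bits remain
Read 5: bits[30:34] width=4 -> value=11 (bin 1011); offset now 34 = byte 4 bit 2; 6 bits remain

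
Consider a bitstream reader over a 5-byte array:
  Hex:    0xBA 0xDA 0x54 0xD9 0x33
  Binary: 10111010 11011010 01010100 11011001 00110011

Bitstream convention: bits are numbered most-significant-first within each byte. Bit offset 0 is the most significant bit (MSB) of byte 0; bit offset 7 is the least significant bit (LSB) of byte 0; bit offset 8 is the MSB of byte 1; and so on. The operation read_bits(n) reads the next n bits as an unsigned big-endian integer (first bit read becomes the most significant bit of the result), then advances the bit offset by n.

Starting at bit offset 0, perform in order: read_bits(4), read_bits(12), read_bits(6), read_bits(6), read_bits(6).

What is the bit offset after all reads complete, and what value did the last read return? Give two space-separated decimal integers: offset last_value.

Read 1: bits[0:4] width=4 -> value=11 (bin 1011); offset now 4 = byte 0 bit 4; 36 bits remain
Read 2: bits[4:16] width=12 -> value=2778 (bin 101011011010); offset now 16 = byte 2 bit 0; 24 bits remain
Read 3: bits[16:22] width=6 -> value=21 (bin 010101); offset now 22 = byte 2 bit 6; 18 bits remain
Read 4: bits[22:28] width=6 -> value=13 (bin 001101); offset now 28 = byte 3 bit 4; 12 bits remain
Read 5: bits[28:34] width=6 -> value=36 (bin 100100); offset now 34 = byte 4 bit 2; 6 bits remain

Answer: 34 36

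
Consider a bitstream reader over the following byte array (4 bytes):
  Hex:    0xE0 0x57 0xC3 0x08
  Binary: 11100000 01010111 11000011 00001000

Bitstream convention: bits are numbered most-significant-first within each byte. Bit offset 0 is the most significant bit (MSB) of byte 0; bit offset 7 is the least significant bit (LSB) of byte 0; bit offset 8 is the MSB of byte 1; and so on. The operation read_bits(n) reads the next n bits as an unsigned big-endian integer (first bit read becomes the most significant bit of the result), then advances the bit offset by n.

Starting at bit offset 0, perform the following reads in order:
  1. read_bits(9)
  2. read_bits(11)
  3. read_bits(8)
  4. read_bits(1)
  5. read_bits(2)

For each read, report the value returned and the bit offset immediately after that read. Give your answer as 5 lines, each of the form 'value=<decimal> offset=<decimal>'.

Read 1: bits[0:9] width=9 -> value=448 (bin 111000000); offset now 9 = byte 1 bit 1; 23 bits remain
Read 2: bits[9:20] width=11 -> value=1404 (bin 10101111100); offset now 20 = byte 2 bit 4; 12 bits remain
Read 3: bits[20:28] width=8 -> value=48 (bin 00110000); offset now 28 = byte 3 bit 4; 4 bits remain
Read 4: bits[28:29] width=1 -> value=1 (bin 1); offset now 29 = byte 3 bit 5; 3 bits remain
Read 5: bits[29:31] width=2 -> value=0 (bin 00); offset now 31 = byte 3 bit 7; 1 bits remain

Answer: value=448 offset=9
value=1404 offset=20
value=48 offset=28
value=1 offset=29
value=0 offset=31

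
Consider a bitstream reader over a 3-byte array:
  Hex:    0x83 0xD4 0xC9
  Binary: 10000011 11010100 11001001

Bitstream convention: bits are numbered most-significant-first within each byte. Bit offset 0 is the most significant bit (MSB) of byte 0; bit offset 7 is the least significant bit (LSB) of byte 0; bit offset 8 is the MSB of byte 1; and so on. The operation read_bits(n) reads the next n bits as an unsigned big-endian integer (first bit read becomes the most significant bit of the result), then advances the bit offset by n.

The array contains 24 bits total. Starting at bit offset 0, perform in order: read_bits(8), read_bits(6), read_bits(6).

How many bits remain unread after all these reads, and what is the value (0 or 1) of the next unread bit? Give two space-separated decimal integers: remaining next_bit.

Read 1: bits[0:8] width=8 -> value=131 (bin 10000011); offset now 8 = byte 1 bit 0; 16 bits remain
Read 2: bits[8:14] width=6 -> value=53 (bin 110101); offset now 14 = byte 1 bit 6; 10 bits remain
Read 3: bits[14:20] width=6 -> value=12 (bin 001100); offset now 20 = byte 2 bit 4; 4 bits remain

Answer: 4 1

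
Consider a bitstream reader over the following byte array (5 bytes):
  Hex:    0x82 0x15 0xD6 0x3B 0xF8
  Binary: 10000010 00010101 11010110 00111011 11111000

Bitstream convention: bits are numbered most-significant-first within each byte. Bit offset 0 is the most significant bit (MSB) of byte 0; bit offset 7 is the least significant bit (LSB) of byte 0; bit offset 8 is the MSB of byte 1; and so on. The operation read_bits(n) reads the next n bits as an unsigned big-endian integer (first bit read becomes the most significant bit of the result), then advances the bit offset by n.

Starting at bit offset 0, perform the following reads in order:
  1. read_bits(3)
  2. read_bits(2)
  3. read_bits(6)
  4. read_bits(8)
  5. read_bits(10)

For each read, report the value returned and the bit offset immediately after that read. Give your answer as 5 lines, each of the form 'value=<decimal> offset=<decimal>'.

Read 1: bits[0:3] width=3 -> value=4 (bin 100); offset now 3 = byte 0 bit 3; 37 bits remain
Read 2: bits[3:5] width=2 -> value=0 (bin 00); offset now 5 = byte 0 bit 5; 35 bits remain
Read 3: bits[5:11] width=6 -> value=16 (bin 010000); offset now 11 = byte 1 bit 3; 29 bits remain
Read 4: bits[11:19] width=8 -> value=174 (bin 10101110); offset now 19 = byte 2 bit 3; 21 bits remain
Read 5: bits[19:29] width=10 -> value=711 (bin 1011000111); offset now 29 = byte 3 bit 5; 11 bits remain

Answer: value=4 offset=3
value=0 offset=5
value=16 offset=11
value=174 offset=19
value=711 offset=29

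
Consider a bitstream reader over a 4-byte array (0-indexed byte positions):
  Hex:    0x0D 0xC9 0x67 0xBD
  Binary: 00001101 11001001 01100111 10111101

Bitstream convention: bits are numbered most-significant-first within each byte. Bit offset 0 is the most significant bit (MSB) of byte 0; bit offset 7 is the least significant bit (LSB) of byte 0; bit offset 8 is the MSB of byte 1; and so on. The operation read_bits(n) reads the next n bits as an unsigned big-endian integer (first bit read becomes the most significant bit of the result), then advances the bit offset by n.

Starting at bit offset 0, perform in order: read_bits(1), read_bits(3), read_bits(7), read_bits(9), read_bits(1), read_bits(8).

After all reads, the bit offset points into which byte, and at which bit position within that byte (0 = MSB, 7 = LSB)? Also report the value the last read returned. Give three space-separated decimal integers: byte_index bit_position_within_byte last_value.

Read 1: bits[0:1] width=1 -> value=0 (bin 0); offset now 1 = byte 0 bit 1; 31 bits remain
Read 2: bits[1:4] width=3 -> value=0 (bin 000); offset now 4 = byte 0 bit 4; 28 bits remain
Read 3: bits[4:11] width=7 -> value=110 (bin 1101110); offset now 11 = byte 1 bit 3; 21 bits remain
Read 4: bits[11:20] width=9 -> value=150 (bin 010010110); offset now 20 = byte 2 bit 4; 12 bits remain
Read 5: bits[20:21] width=1 -> value=0 (bin 0); offset now 21 = byte 2 bit 5; 11 bits remain
Read 6: bits[21:29] width=8 -> value=247 (bin 11110111); offset now 29 = byte 3 bit 5; 3 bits remain

Answer: 3 5 247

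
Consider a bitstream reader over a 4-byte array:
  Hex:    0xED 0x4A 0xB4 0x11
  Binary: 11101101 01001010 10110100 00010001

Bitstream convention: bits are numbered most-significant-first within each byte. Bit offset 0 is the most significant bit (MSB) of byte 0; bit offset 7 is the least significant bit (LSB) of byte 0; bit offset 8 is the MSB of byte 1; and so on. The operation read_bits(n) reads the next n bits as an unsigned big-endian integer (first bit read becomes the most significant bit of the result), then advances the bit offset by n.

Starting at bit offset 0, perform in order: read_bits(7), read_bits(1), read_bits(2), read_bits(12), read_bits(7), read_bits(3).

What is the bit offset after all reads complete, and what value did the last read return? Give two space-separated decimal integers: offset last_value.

Answer: 32 1

Derivation:
Read 1: bits[0:7] width=7 -> value=118 (bin 1110110); offset now 7 = byte 0 bit 7; 25 bits remain
Read 2: bits[7:8] width=1 -> value=1 (bin 1); offset now 8 = byte 1 bit 0; 24 bits remain
Read 3: bits[8:10] width=2 -> value=1 (bin 01); offset now 10 = byte 1 bit 2; 22 bits remain
Read 4: bits[10:22] width=12 -> value=685 (bin 001010101101); offset now 22 = byte 2 bit 6; 10 bits remain
Read 5: bits[22:29] width=7 -> value=2 (bin 0000010); offset now 29 = byte 3 bit 5; 3 bits remain
Read 6: bits[29:32] width=3 -> value=1 (bin 001); offset now 32 = byte 4 bit 0; 0 bits remain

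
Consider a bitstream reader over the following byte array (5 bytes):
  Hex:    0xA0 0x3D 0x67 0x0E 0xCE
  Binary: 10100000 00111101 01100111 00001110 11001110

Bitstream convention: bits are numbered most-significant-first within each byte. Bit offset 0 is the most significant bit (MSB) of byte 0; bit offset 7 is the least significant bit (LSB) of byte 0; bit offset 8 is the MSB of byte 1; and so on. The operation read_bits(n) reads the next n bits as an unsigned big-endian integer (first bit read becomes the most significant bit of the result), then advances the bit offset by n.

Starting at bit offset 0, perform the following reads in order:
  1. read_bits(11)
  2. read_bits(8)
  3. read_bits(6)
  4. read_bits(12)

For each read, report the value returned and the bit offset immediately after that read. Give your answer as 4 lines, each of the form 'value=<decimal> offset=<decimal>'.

Answer: value=1281 offset=11
value=235 offset=19
value=14 offset=25
value=473 offset=37

Derivation:
Read 1: bits[0:11] width=11 -> value=1281 (bin 10100000001); offset now 11 = byte 1 bit 3; 29 bits remain
Read 2: bits[11:19] width=8 -> value=235 (bin 11101011); offset now 19 = byte 2 bit 3; 21 bits remain
Read 3: bits[19:25] width=6 -> value=14 (bin 001110); offset now 25 = byte 3 bit 1; 15 bits remain
Read 4: bits[25:37] width=12 -> value=473 (bin 000111011001); offset now 37 = byte 4 bit 5; 3 bits remain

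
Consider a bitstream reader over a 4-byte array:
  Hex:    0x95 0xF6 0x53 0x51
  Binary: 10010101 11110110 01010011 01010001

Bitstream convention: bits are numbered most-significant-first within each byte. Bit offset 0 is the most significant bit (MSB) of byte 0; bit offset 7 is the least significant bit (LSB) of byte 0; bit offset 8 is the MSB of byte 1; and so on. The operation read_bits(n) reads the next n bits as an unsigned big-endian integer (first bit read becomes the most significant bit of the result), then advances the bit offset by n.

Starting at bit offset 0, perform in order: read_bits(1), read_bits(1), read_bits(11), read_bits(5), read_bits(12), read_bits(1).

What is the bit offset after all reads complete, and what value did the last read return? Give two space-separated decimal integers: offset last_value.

Answer: 31 0

Derivation:
Read 1: bits[0:1] width=1 -> value=1 (bin 1); offset now 1 = byte 0 bit 1; 31 bits remain
Read 2: bits[1:2] width=1 -> value=0 (bin 0); offset now 2 = byte 0 bit 2; 30 bits remain
Read 3: bits[2:13] width=11 -> value=702 (bin 01010111110); offset now 13 = byte 1 bit 5; 19 bits remain
Read 4: bits[13:18] width=5 -> value=25 (bin 11001); offset now 18 = byte 2 bit 2; 14 bits remain
Read 5: bits[18:30] width=12 -> value=1236 (bin 010011010100); offset now 30 = byte 3 bit 6; 2 bits remain
Read 6: bits[30:31] width=1 -> value=0 (bin 0); offset now 31 = byte 3 bit 7; 1 bits remain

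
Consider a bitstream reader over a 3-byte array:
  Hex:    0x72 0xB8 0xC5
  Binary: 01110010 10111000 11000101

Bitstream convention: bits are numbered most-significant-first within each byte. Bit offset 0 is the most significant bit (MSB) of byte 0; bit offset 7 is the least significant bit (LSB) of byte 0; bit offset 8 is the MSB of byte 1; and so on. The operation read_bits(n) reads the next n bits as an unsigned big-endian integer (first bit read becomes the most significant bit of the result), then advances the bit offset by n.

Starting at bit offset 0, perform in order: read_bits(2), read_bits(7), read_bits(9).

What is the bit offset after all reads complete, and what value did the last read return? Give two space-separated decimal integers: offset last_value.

Answer: 18 227

Derivation:
Read 1: bits[0:2] width=2 -> value=1 (bin 01); offset now 2 = byte 0 bit 2; 22 bits remain
Read 2: bits[2:9] width=7 -> value=101 (bin 1100101); offset now 9 = byte 1 bit 1; 15 bits remain
Read 3: bits[9:18] width=9 -> value=227 (bin 011100011); offset now 18 = byte 2 bit 2; 6 bits remain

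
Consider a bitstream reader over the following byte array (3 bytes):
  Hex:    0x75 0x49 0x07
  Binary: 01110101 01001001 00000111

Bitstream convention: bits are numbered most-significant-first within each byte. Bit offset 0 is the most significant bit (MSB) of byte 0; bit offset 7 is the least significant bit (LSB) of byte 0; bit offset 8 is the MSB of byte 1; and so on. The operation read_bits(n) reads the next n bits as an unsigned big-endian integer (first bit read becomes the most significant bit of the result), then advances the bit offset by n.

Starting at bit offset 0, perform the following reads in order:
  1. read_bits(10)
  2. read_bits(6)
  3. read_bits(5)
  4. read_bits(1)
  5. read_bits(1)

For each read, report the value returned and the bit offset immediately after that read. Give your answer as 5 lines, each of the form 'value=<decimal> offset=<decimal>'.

Read 1: bits[0:10] width=10 -> value=469 (bin 0111010101); offset now 10 = byte 1 bit 2; 14 bits remain
Read 2: bits[10:16] width=6 -> value=9 (bin 001001); offset now 16 = byte 2 bit 0; 8 bits remain
Read 3: bits[16:21] width=5 -> value=0 (bin 00000); offset now 21 = byte 2 bit 5; 3 bits remain
Read 4: bits[21:22] width=1 -> value=1 (bin 1); offset now 22 = byte 2 bit 6; 2 bits remain
Read 5: bits[22:23] width=1 -> value=1 (bin 1); offset now 23 = byte 2 bit 7; 1 bits remain

Answer: value=469 offset=10
value=9 offset=16
value=0 offset=21
value=1 offset=22
value=1 offset=23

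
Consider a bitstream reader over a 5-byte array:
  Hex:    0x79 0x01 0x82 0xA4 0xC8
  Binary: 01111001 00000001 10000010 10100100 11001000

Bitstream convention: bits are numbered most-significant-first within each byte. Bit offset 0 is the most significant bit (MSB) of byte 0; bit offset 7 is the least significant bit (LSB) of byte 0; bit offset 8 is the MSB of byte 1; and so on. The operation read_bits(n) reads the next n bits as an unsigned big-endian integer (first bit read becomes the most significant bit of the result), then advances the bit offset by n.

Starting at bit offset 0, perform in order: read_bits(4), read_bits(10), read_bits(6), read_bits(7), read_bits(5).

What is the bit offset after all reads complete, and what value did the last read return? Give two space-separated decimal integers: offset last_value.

Answer: 32 4

Derivation:
Read 1: bits[0:4] width=4 -> value=7 (bin 0111); offset now 4 = byte 0 bit 4; 36 bits remain
Read 2: bits[4:14] width=10 -> value=576 (bin 1001000000); offset now 14 = byte 1 bit 6; 26 bits remain
Read 3: bits[14:20] width=6 -> value=24 (bin 011000); offset now 20 = byte 2 bit 4; 20 bits remain
Read 4: bits[20:27] width=7 -> value=21 (bin 0010101); offset now 27 = byte 3 bit 3; 13 bits remain
Read 5: bits[27:32] width=5 -> value=4 (bin 00100); offset now 32 = byte 4 bit 0; 8 bits remain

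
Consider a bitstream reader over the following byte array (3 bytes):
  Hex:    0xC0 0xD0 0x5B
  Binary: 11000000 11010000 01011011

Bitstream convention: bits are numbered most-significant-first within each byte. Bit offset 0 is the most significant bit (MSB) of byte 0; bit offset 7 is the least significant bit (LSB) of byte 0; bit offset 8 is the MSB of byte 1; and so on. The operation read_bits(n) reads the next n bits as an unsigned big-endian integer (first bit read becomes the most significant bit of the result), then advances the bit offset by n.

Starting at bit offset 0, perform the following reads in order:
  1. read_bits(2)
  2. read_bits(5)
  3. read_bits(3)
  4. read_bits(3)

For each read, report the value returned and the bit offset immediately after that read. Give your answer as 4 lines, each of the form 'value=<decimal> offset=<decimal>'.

Answer: value=3 offset=2
value=0 offset=7
value=3 offset=10
value=2 offset=13

Derivation:
Read 1: bits[0:2] width=2 -> value=3 (bin 11); offset now 2 = byte 0 bit 2; 22 bits remain
Read 2: bits[2:7] width=5 -> value=0 (bin 00000); offset now 7 = byte 0 bit 7; 17 bits remain
Read 3: bits[7:10] width=3 -> value=3 (bin 011); offset now 10 = byte 1 bit 2; 14 bits remain
Read 4: bits[10:13] width=3 -> value=2 (bin 010); offset now 13 = byte 1 bit 5; 11 bits remain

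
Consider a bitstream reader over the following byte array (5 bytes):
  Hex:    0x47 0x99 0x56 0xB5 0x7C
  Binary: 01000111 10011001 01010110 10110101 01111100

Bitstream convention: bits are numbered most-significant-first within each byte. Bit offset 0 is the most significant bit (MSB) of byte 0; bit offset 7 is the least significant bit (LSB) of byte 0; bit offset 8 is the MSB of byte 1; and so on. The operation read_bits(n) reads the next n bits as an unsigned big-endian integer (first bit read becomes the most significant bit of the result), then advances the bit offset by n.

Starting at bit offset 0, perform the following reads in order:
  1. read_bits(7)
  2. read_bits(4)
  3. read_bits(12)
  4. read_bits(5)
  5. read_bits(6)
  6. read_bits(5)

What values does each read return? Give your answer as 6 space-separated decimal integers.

Read 1: bits[0:7] width=7 -> value=35 (bin 0100011); offset now 7 = byte 0 bit 7; 33 bits remain
Read 2: bits[7:11] width=4 -> value=12 (bin 1100); offset now 11 = byte 1 bit 3; 29 bits remain
Read 3: bits[11:23] width=12 -> value=3243 (bin 110010101011); offset now 23 = byte 2 bit 7; 17 bits remain
Read 4: bits[23:28] width=5 -> value=11 (bin 01011); offset now 28 = byte 3 bit 4; 12 bits remain
Read 5: bits[28:34] width=6 -> value=21 (bin 010101); offset now 34 = byte 4 bit 2; 6 bits remain
Read 6: bits[34:39] width=5 -> value=30 (bin 11110); offset now 39 = byte 4 bit 7; 1 bits remain

Answer: 35 12 3243 11 21 30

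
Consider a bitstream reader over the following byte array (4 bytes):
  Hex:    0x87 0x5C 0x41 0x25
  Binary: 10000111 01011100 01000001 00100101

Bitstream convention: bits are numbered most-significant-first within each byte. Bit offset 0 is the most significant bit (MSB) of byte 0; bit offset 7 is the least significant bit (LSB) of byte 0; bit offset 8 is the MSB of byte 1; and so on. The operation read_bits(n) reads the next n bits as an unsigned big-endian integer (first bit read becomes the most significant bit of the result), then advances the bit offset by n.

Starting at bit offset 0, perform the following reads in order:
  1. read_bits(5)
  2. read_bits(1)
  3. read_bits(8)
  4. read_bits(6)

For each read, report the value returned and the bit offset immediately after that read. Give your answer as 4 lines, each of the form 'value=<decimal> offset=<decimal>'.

Answer: value=16 offset=5
value=1 offset=6
value=215 offset=14
value=4 offset=20

Derivation:
Read 1: bits[0:5] width=5 -> value=16 (bin 10000); offset now 5 = byte 0 bit 5; 27 bits remain
Read 2: bits[5:6] width=1 -> value=1 (bin 1); offset now 6 = byte 0 bit 6; 26 bits remain
Read 3: bits[6:14] width=8 -> value=215 (bin 11010111); offset now 14 = byte 1 bit 6; 18 bits remain
Read 4: bits[14:20] width=6 -> value=4 (bin 000100); offset now 20 = byte 2 bit 4; 12 bits remain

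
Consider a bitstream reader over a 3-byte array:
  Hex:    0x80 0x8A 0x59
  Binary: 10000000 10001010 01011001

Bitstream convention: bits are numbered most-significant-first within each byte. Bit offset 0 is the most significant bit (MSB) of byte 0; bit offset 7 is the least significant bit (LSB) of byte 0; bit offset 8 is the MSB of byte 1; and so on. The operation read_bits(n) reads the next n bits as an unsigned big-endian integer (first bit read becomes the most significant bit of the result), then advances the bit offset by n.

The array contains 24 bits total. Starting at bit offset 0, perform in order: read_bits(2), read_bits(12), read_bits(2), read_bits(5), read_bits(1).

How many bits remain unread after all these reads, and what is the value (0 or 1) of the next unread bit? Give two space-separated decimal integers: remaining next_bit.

Read 1: bits[0:2] width=2 -> value=2 (bin 10); offset now 2 = byte 0 bit 2; 22 bits remain
Read 2: bits[2:14] width=12 -> value=34 (bin 000000100010); offset now 14 = byte 1 bit 6; 10 bits remain
Read 3: bits[14:16] width=2 -> value=2 (bin 10); offset now 16 = byte 2 bit 0; 8 bits remain
Read 4: bits[16:21] width=5 -> value=11 (bin 01011); offset now 21 = byte 2 bit 5; 3 bits remain
Read 5: bits[21:22] width=1 -> value=0 (bin 0); offset now 22 = byte 2 bit 6; 2 bits remain

Answer: 2 0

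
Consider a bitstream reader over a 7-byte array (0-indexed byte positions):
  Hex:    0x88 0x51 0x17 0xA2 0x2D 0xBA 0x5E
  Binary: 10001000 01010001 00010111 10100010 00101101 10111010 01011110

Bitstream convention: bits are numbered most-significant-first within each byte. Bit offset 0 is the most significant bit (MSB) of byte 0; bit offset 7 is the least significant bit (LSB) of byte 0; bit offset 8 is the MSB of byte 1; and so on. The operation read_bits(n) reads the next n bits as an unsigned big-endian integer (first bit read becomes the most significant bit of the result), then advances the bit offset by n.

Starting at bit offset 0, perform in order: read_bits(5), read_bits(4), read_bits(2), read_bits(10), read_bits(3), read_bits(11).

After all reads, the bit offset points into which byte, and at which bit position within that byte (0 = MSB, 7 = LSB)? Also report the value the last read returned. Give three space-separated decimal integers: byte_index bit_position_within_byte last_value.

Read 1: bits[0:5] width=5 -> value=17 (bin 10001); offset now 5 = byte 0 bit 5; 51 bits remain
Read 2: bits[5:9] width=4 -> value=0 (bin 0000); offset now 9 = byte 1 bit 1; 47 bits remain
Read 3: bits[9:11] width=2 -> value=2 (bin 10); offset now 11 = byte 1 bit 3; 45 bits remain
Read 4: bits[11:21] width=10 -> value=546 (bin 1000100010); offset now 21 = byte 2 bit 5; 35 bits remain
Read 5: bits[21:24] width=3 -> value=7 (bin 111); offset now 24 = byte 3 bit 0; 32 bits remain
Read 6: bits[24:35] width=11 -> value=1297 (bin 10100010001); offset now 35 = byte 4 bit 3; 21 bits remain

Answer: 4 3 1297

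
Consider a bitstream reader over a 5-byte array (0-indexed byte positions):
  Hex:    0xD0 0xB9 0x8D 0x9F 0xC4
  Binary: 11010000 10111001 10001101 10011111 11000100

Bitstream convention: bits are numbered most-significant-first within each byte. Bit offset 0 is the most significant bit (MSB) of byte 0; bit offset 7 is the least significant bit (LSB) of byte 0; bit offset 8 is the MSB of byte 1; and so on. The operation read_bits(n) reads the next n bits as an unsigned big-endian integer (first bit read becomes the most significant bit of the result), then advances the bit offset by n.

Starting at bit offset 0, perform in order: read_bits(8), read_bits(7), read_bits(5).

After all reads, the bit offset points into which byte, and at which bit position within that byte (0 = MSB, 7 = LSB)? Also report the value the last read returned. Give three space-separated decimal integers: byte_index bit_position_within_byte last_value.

Answer: 2 4 24

Derivation:
Read 1: bits[0:8] width=8 -> value=208 (bin 11010000); offset now 8 = byte 1 bit 0; 32 bits remain
Read 2: bits[8:15] width=7 -> value=92 (bin 1011100); offset now 15 = byte 1 bit 7; 25 bits remain
Read 3: bits[15:20] width=5 -> value=24 (bin 11000); offset now 20 = byte 2 bit 4; 20 bits remain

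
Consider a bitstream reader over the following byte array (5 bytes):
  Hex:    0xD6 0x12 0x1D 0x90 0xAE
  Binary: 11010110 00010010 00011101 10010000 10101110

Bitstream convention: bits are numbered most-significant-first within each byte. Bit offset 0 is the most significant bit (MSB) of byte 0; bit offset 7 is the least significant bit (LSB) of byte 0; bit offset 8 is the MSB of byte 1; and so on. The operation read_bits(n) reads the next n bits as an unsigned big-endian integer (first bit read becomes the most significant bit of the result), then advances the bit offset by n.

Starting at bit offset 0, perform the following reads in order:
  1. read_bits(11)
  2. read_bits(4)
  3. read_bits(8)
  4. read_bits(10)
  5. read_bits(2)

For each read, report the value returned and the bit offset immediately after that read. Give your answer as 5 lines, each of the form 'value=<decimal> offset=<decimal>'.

Read 1: bits[0:11] width=11 -> value=1712 (bin 11010110000); offset now 11 = byte 1 bit 3; 29 bits remain
Read 2: bits[11:15] width=4 -> value=9 (bin 1001); offset now 15 = byte 1 bit 7; 25 bits remain
Read 3: bits[15:23] width=8 -> value=14 (bin 00001110); offset now 23 = byte 2 bit 7; 17 bits remain
Read 4: bits[23:33] width=10 -> value=801 (bin 1100100001); offset now 33 = byte 4 bit 1; 7 bits remain
Read 5: bits[33:35] width=2 -> value=1 (bin 01); offset now 35 = byte 4 bit 3; 5 bits remain

Answer: value=1712 offset=11
value=9 offset=15
value=14 offset=23
value=801 offset=33
value=1 offset=35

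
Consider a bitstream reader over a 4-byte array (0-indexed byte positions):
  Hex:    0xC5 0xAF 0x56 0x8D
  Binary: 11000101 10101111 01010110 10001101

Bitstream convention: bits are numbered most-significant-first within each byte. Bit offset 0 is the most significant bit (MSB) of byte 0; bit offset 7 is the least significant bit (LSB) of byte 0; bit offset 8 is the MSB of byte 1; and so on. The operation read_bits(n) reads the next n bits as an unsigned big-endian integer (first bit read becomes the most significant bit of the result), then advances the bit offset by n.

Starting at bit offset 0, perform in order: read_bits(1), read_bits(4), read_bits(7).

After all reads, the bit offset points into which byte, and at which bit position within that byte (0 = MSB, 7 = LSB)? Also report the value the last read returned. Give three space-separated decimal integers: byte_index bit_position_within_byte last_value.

Answer: 1 4 90

Derivation:
Read 1: bits[0:1] width=1 -> value=1 (bin 1); offset now 1 = byte 0 bit 1; 31 bits remain
Read 2: bits[1:5] width=4 -> value=8 (bin 1000); offset now 5 = byte 0 bit 5; 27 bits remain
Read 3: bits[5:12] width=7 -> value=90 (bin 1011010); offset now 12 = byte 1 bit 4; 20 bits remain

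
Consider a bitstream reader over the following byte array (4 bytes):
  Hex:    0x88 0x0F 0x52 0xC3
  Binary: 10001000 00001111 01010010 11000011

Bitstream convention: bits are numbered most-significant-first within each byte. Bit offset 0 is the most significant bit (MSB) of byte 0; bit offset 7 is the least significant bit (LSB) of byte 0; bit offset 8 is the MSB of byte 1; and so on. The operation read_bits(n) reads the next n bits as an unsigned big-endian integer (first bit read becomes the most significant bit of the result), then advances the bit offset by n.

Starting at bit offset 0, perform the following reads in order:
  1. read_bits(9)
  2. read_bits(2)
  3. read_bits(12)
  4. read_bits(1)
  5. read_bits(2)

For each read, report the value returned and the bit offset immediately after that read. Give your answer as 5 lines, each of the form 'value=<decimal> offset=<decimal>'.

Read 1: bits[0:9] width=9 -> value=272 (bin 100010000); offset now 9 = byte 1 bit 1; 23 bits remain
Read 2: bits[9:11] width=2 -> value=0 (bin 00); offset now 11 = byte 1 bit 3; 21 bits remain
Read 3: bits[11:23] width=12 -> value=1961 (bin 011110101001); offset now 23 = byte 2 bit 7; 9 bits remain
Read 4: bits[23:24] width=1 -> value=0 (bin 0); offset now 24 = byte 3 bit 0; 8 bits remain
Read 5: bits[24:26] width=2 -> value=3 (bin 11); offset now 26 = byte 3 bit 2; 6 bits remain

Answer: value=272 offset=9
value=0 offset=11
value=1961 offset=23
value=0 offset=24
value=3 offset=26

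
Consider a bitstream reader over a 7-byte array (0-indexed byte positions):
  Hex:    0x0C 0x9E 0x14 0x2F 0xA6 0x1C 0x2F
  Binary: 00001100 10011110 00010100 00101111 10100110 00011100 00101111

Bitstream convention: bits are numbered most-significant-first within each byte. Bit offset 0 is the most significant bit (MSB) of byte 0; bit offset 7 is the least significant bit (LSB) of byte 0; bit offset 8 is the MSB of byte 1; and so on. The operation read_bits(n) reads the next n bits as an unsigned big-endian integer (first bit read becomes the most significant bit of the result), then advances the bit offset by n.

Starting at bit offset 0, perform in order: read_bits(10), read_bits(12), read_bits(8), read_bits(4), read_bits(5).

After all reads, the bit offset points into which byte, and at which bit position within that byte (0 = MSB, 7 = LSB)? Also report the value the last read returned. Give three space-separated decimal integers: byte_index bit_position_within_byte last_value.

Read 1: bits[0:10] width=10 -> value=50 (bin 0000110010); offset now 10 = byte 1 bit 2; 46 bits remain
Read 2: bits[10:22] width=12 -> value=1925 (bin 011110000101); offset now 22 = byte 2 bit 6; 34 bits remain
Read 3: bits[22:30] width=8 -> value=11 (bin 00001011); offset now 30 = byte 3 bit 6; 26 bits remain
Read 4: bits[30:34] width=4 -> value=14 (bin 1110); offset now 34 = byte 4 bit 2; 22 bits remain
Read 5: bits[34:39] width=5 -> value=19 (bin 10011); offset now 39 = byte 4 bit 7; 17 bits remain

Answer: 4 7 19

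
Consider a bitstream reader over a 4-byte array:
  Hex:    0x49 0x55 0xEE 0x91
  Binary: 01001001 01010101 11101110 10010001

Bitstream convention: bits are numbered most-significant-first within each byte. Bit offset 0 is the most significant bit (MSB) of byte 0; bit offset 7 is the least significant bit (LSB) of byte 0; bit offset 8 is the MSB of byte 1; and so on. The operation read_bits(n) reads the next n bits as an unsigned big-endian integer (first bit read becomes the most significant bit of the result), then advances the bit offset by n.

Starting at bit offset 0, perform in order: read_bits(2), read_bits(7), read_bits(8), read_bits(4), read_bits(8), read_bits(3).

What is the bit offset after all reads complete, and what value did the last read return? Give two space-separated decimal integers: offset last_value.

Read 1: bits[0:2] width=2 -> value=1 (bin 01); offset now 2 = byte 0 bit 2; 30 bits remain
Read 2: bits[2:9] width=7 -> value=18 (bin 0010010); offset now 9 = byte 1 bit 1; 23 bits remain
Read 3: bits[9:17] width=8 -> value=171 (bin 10101011); offset now 17 = byte 2 bit 1; 15 bits remain
Read 4: bits[17:21] width=4 -> value=13 (bin 1101); offset now 21 = byte 2 bit 5; 11 bits remain
Read 5: bits[21:29] width=8 -> value=210 (bin 11010010); offset now 29 = byte 3 bit 5; 3 bits remain
Read 6: bits[29:32] width=3 -> value=1 (bin 001); offset now 32 = byte 4 bit 0; 0 bits remain

Answer: 32 1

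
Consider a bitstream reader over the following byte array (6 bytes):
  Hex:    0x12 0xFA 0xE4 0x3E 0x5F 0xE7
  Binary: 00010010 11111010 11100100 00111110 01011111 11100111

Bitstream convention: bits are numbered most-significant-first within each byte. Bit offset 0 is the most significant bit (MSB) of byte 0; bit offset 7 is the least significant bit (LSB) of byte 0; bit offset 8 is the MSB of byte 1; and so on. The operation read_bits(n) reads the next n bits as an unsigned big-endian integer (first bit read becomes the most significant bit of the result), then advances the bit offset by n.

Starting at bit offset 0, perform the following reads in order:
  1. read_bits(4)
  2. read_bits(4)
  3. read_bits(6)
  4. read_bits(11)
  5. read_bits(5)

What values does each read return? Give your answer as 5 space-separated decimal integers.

Answer: 1 2 62 1480 15

Derivation:
Read 1: bits[0:4] width=4 -> value=1 (bin 0001); offset now 4 = byte 0 bit 4; 44 bits remain
Read 2: bits[4:8] width=4 -> value=2 (bin 0010); offset now 8 = byte 1 bit 0; 40 bits remain
Read 3: bits[8:14] width=6 -> value=62 (bin 111110); offset now 14 = byte 1 bit 6; 34 bits remain
Read 4: bits[14:25] width=11 -> value=1480 (bin 10111001000); offset now 25 = byte 3 bit 1; 23 bits remain
Read 5: bits[25:30] width=5 -> value=15 (bin 01111); offset now 30 = byte 3 bit 6; 18 bits remain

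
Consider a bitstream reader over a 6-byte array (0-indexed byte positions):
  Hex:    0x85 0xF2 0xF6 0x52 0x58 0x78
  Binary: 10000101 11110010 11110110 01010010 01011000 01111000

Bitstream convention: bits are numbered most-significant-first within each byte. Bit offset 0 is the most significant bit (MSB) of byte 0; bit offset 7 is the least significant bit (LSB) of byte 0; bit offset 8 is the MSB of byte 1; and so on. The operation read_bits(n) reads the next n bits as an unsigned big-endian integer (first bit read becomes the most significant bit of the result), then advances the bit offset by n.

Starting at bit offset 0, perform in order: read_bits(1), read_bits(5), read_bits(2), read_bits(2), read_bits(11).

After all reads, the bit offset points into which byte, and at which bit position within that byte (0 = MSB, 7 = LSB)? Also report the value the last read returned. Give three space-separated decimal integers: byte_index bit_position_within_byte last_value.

Read 1: bits[0:1] width=1 -> value=1 (bin 1); offset now 1 = byte 0 bit 1; 47 bits remain
Read 2: bits[1:6] width=5 -> value=1 (bin 00001); offset now 6 = byte 0 bit 6; 42 bits remain
Read 3: bits[6:8] width=2 -> value=1 (bin 01); offset now 8 = byte 1 bit 0; 40 bits remain
Read 4: bits[8:10] width=2 -> value=3 (bin 11); offset now 10 = byte 1 bit 2; 38 bits remain
Read 5: bits[10:21] width=11 -> value=1630 (bin 11001011110); offset now 21 = byte 2 bit 5; 27 bits remain

Answer: 2 5 1630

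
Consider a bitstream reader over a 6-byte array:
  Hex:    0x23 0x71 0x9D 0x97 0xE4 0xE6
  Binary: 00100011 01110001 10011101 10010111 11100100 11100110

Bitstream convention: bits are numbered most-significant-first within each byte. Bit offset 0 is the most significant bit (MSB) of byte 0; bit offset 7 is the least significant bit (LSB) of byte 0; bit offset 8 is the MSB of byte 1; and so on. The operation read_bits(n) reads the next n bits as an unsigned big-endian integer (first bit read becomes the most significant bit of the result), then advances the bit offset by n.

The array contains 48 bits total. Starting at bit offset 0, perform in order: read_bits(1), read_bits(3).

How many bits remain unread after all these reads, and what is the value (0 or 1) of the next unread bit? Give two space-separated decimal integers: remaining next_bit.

Read 1: bits[0:1] width=1 -> value=0 (bin 0); offset now 1 = byte 0 bit 1; 47 bits remain
Read 2: bits[1:4] width=3 -> value=2 (bin 010); offset now 4 = byte 0 bit 4; 44 bits remain

Answer: 44 0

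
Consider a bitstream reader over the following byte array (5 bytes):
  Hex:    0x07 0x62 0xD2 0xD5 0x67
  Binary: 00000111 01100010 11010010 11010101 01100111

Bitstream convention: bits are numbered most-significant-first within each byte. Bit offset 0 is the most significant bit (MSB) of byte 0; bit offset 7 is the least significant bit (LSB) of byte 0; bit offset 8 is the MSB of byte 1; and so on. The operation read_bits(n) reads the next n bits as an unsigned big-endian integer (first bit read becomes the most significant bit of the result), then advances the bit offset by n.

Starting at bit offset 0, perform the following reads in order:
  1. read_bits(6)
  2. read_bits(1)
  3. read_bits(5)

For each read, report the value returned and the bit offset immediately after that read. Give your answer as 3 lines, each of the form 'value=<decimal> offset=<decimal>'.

Answer: value=1 offset=6
value=1 offset=7
value=22 offset=12

Derivation:
Read 1: bits[0:6] width=6 -> value=1 (bin 000001); offset now 6 = byte 0 bit 6; 34 bits remain
Read 2: bits[6:7] width=1 -> value=1 (bin 1); offset now 7 = byte 0 bit 7; 33 bits remain
Read 3: bits[7:12] width=5 -> value=22 (bin 10110); offset now 12 = byte 1 bit 4; 28 bits remain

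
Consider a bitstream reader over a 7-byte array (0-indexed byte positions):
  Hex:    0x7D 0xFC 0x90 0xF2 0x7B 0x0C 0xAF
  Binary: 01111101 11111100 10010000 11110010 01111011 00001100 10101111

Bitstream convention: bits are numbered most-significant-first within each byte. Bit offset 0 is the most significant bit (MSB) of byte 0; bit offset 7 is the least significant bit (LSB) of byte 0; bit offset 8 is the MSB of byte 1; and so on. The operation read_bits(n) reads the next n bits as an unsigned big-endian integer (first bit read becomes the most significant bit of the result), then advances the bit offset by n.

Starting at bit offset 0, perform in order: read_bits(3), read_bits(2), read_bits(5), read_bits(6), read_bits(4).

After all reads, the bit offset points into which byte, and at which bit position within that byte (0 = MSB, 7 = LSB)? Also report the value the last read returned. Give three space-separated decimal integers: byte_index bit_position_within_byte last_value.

Answer: 2 4 9

Derivation:
Read 1: bits[0:3] width=3 -> value=3 (bin 011); offset now 3 = byte 0 bit 3; 53 bits remain
Read 2: bits[3:5] width=2 -> value=3 (bin 11); offset now 5 = byte 0 bit 5; 51 bits remain
Read 3: bits[5:10] width=5 -> value=23 (bin 10111); offset now 10 = byte 1 bit 2; 46 bits remain
Read 4: bits[10:16] width=6 -> value=60 (bin 111100); offset now 16 = byte 2 bit 0; 40 bits remain
Read 5: bits[16:20] width=4 -> value=9 (bin 1001); offset now 20 = byte 2 bit 4; 36 bits remain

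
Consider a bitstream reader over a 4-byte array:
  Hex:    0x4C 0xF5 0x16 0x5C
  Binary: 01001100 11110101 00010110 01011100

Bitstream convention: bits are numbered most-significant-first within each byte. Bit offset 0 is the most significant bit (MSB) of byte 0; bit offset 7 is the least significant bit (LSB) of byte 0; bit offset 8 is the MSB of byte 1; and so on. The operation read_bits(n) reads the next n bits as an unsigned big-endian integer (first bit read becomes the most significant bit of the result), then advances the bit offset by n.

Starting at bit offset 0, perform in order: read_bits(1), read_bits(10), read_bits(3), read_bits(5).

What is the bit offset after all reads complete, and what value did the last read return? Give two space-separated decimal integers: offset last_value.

Read 1: bits[0:1] width=1 -> value=0 (bin 0); offset now 1 = byte 0 bit 1; 31 bits remain
Read 2: bits[1:11] width=10 -> value=615 (bin 1001100111); offset now 11 = byte 1 bit 3; 21 bits remain
Read 3: bits[11:14] width=3 -> value=5 (bin 101); offset now 14 = byte 1 bit 6; 18 bits remain
Read 4: bits[14:19] width=5 -> value=8 (bin 01000); offset now 19 = byte 2 bit 3; 13 bits remain

Answer: 19 8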